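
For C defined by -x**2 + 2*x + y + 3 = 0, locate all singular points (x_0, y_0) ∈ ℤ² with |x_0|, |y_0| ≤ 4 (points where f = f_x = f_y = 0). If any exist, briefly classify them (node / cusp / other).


No singular points in the scanned grid; C is smooth there.

Compute partial derivatives:
  f_x = 2 - 2*x.
  f_y = 1.
f_y = 1 is a nonzero constant, so f_y never vanishes: no point (x, y) can satisfy f = f_x = f_y = 0. In particular no (x, y) ∈ {−4, ..., 4}² is singular; the curve is smooth.


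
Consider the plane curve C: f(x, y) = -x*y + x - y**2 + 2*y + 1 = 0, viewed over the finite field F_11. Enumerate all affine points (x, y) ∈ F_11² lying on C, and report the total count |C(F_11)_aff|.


Affine F_11-points: {(1, 2), (1, 10), (2, 5), (2, 6), (5, 4), (6, 9), (9, 7), (9, 8), (10, 0), (10, 3)}; count = 10.

For each of the 121 pairs (x, y) ∈ F_11², evaluate f(x, y) mod 11. Record the zeros.
  x = 0: [0↦1, 1↦2, 2↦1, 3↦9, 4↦4, 5↦8, 6↦10, 7↦10, 8↦8, 9↦4, 10↦9]  zeros at y ∈ ∅
  x = 1: [0↦2, 1↦2, 2↦0, 3↦7, 4↦1, 5↦4, 6↦5, 7↦4, 8↦1, 9↦7, 10↦0]  zeros at y ∈ {2, 10}
  x = 2: [0↦3, 1↦2, 2↦10, 3↦5, 4↦9, 5↦0, 6↦0, 7↦9, 8↦5, 9↦10, 10↦2]  zeros at y ∈ {5, 6}
  x = 3: [0↦4, 1↦2, 2↦9, 3↦3, 4↦6, 5↦7, 6↦6, 7↦3, 8↦9, 9↦2, 10↦4]  zeros at y ∈ ∅
  x = 4: [0↦5, 1↦2, 2↦8, 3↦1, 4↦3, 5↦3, 6↦1, 7↦8, 8↦2, 9↦5, 10↦6]  zeros at y ∈ ∅
  x = 5: [0↦6, 1↦2, 2↦7, 3↦10, 4↦0, 5↦10, 6↦7, 7↦2, 8↦6, 9↦8, 10↦8]  zeros at y ∈ {4}
  x = 6: [0↦7, 1↦2, 2↦6, 3↦8, 4↦8, 5↦6, 6↦2, 7↦7, 8↦10, 9↦0, 10↦10]  zeros at y ∈ {9}
  x = 7: [0↦8, 1↦2, 2↦5, 3↦6, 4↦5, 5↦2, 6↦8, 7↦1, 8↦3, 9↦3, 10↦1]  zeros at y ∈ ∅
  x = 8: [0↦9, 1↦2, 2↦4, 3↦4, 4↦2, 5↦9, 6↦3, 7↦6, 8↦7, 9↦6, 10↦3]  zeros at y ∈ ∅
  x = 9: [0↦10, 1↦2, 2↦3, 3↦2, 4↦10, 5↦5, 6↦9, 7↦0, 8↦0, 9↦9, 10↦5]  zeros at y ∈ {7, 8}
  x = 10: [0↦0, 1↦2, 2↦2, 3↦0, 4↦7, 5↦1, 6↦4, 7↦5, 8↦4, 9↦1, 10↦7]  zeros at y ∈ {0, 3}
Collecting zeros: affine points = {(1, 2), (1, 10), (2, 5), (2, 6), (5, 4), (6, 9), (9, 7), (9, 8), (10, 0), (10, 3)}.
Total count |C(F_11)_aff| = 10.


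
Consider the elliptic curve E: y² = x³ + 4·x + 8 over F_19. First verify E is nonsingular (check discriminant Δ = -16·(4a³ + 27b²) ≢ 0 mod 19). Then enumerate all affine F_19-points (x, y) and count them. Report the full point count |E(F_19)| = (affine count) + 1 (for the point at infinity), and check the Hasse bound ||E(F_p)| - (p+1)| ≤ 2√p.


Affine points = {(2, 9), (2, 10), (3, 3), (3, 16), (5, 1), (5, 18), (6, 1), (6, 18), (8, 1), (8, 18), (12, 6), (12, 13), (15, 2), (15, 17), (16, 8), (16, 11), (17, 7), (17, 12)}; affine count = 18; |E(F_19)| = 19.

Discriminant check: Δ ∝ 4a³ + 27b² = 4·4³ + 27·8² = 4·64 + 27·64 ≡ 8 (mod 19). Nonzero ⇒ E is nonsingular.
For each x ∈ F_19, compute rhs = x³ + 4·x + 8 mod 19, then count y ∈ F_19 with y² ≡ rhs.
  x = 0: rhs = 8, matching y values: none (0 points).
  x = 1: rhs = 13, matching y values: none (0 points).
  x = 2: rhs = 5, matching y values: 9, 10 (2 points).
  x = 3: rhs = 9, matching y values: 3, 16 (2 points).
  x = 4: rhs = 12, matching y values: none (0 points).
  x = 5: rhs = 1, matching y values: 1, 18 (2 points).
  x = 6: rhs = 1, matching y values: 1, 18 (2 points).
  x = 7: rhs = 18, matching y values: none (0 points).
  x = 8: rhs = 1, matching y values: 1, 18 (2 points).
  x = 9: rhs = 13, matching y values: none (0 points).
  x = 10: rhs = 3, matching y values: none (0 points).
  x = 11: rhs = 15, matching y values: none (0 points).
  x = 12: rhs = 17, matching y values: 6, 13 (2 points).
  x = 13: rhs = 15, matching y values: none (0 points).
  x = 14: rhs = 15, matching y values: none (0 points).
  x = 15: rhs = 4, matching y values: 2, 17 (2 points).
  x = 16: rhs = 7, matching y values: 8, 11 (2 points).
  x = 17: rhs = 11, matching y values: 7, 12 (2 points).
  x = 18: rhs = 3, matching y values: none (0 points).
Total affine count: 18.
Full point count |E(F_19)| = 18 + 1 = 19.
Hasse bound: |19 − (19+1)| = |-1| = 1 ≤ 2√19 ≈ 8.7178 ✓.


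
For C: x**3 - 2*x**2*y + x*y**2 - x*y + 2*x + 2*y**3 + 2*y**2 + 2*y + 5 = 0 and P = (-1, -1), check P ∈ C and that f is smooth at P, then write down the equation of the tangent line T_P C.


Tangent line at P: 3*x + 5*y + 8 = 0.

Step 1: f(-1, -1) = 0, so P lies on C.
Step 2: partial derivatives
  f_x(x, y) = 3*x**2 - 4*x*y + y**2 - y + 2, f_y(x, y) = -2*x**2 + 2*x*y - x + 6*y**2 + 4*y + 2.
  f_x(P) = 3, f_y(P) = 5 (gradient nonzero, so P is smooth).
Step 3: tangent line at P: 3·(x − -1) + 5·(y − -1) = 0.
Expanding: 3*x + 5*y + 8 = 0.


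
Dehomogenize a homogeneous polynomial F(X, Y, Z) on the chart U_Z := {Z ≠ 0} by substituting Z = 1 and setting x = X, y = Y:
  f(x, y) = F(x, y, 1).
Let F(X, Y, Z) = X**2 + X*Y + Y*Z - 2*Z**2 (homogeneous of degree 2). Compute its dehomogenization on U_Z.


f(x, y) = x**2 + x*y + y - 2

On U_Z we set Z = 1. Each monomial c·X^i·Y^j·Z^k in F becomes c·x^i·y^j·1^k = c·x^i·y^j.
Substituting Z = 1: F(X, Y, 1) = x**2 + x*y + y - 2.
Note: deg(f) ≤ deg(F) = 2; strict inequality happens when F is divisible by Z (lost terms).


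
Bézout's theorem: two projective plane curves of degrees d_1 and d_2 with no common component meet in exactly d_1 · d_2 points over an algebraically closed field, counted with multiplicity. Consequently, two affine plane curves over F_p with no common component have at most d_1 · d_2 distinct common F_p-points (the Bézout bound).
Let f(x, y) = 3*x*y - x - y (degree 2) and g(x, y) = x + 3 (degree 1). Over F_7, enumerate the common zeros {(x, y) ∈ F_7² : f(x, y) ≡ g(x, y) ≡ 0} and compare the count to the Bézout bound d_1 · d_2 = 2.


Common zeros: {(4, 1)}; count = 1; Bézout bound = 2.

deg(f) = 2, deg(g) = 1, so Bézout bound = 2.
Scan x ∈ F_7. For each x, list the y ∈ F_7 with f(x, y) ≡ 0 and those with g(x, y) ≡ 0 (mod 7); the common zeros in that column are the intersection.
  x = 0: f ≡ 0 at y ∈ {0}; g ≡ 0 at y ∈ ∅; common: ∅.
  x = 1: f ≡ 0 at y ∈ {4}; g ≡ 0 at y ∈ ∅; common: ∅.
  x = 2: f ≡ 0 at y ∈ {6}; g ≡ 0 at y ∈ ∅; common: ∅.
  x = 3: f ≡ 0 at y ∈ {3}; g ≡ 0 at y ∈ ∅; common: ∅.
  x = 4: f ≡ 0 at y ∈ {1}; g ≡ 0 at y ∈ {0, 1, 2, 3, 4, 5, 6}; common: {1}.
  x = 5: f ≡ 0 at y ∈ ∅; g ≡ 0 at y ∈ ∅; common: ∅.
  x = 6: f ≡ 0 at y ∈ {2}; g ≡ 0 at y ∈ ∅; common: ∅.
Collecting: common zeros = {(4, 1)}, so the count is 1.
Comparison with the Bézout bound: 1 ≤ 2 = deg(f)·deg(g), as expected for curves with no common component (the affine F_7-count falls short of the bound because intersections may lie at infinity, over extension fields, or carry multiplicity).


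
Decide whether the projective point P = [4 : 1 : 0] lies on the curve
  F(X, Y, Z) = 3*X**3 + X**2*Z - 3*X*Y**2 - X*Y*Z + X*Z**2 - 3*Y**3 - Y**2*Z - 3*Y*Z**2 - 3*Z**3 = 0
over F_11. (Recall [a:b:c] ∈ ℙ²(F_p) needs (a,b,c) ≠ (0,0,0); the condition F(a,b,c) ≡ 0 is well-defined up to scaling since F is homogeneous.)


F(4,1,0) ≡ 1 (mod 11); P is NOT on the curve.

Evaluate F(4, 1, 0) term-by-term (mod 11).
  3*X**3 ↦ 3·64·1·1 = 192
  X**2*Z ↦ 1·16·1·0 = 0
  -3*X*Y**2 ↦ -3·4·1·1 = -12
  -X*Y*Z ↦ -1·4·1·0 = 0
  X*Z**2 ↦ 1·4·1·0 = 0
  -3*Y**3 ↦ -3·1·1·1 = -3
  -Y**2*Z ↦ -1·1·1·0 = 0
  -3*Y*Z**2 ↦ -3·1·1·0 = 0
  -3*Z**3 ↦ -3·1·1·0 = 0
Sum: F(4, 1, 0) = (192) + (0) + (-12) + (0) + (0) + (-3) + (0) + (0) + (0) = 177.
Reducing mod 11: 177 ≡ 1 (mod 11).
Since F(a, b, c) ≡ 1 ≠ 0 (mod 11), P does NOT lie on the curve.


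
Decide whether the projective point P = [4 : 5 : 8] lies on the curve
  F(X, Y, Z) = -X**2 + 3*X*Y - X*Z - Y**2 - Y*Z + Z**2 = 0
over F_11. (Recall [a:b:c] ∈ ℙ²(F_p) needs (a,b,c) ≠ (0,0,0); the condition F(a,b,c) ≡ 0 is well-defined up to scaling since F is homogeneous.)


F(4,5,8) ≡ 0 (mod 11); P is on the curve.

Evaluate F(4, 5, 8) term-by-term (mod 11).
  -X**2 ↦ -1·16·1·1 = -16
  3*X*Y ↦ 3·4·5·1 = 60
  -X*Z ↦ -1·4·1·8 = -32
  -Y**2 ↦ -1·1·25·1 = -25
  -Y*Z ↦ -1·1·5·8 = -40
  Z**2 ↦ 1·1·1·64 = 64
Sum: F(4, 5, 8) = (-16) + (60) + (-32) + (-25) + (-40) + (64) = 11.
Reducing mod 11: 11 ≡ 0 (mod 11).
Since F(a, b, c) ≡ 0 (mod 11), P lies on the curve.


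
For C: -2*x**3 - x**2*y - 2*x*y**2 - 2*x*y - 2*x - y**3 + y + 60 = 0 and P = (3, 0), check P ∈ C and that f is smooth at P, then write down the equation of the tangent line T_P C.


Tangent line at P: -56*x - 14*y + 168 = 0.

Step 1: f(3, 0) = 0, so P lies on C.
Step 2: partial derivatives
  f_x(x, y) = -6*x**2 - 2*x*y - 2*y**2 - 2*y - 2, f_y(x, y) = -x**2 - 4*x*y - 2*x - 3*y**2 + 1.
  f_x(P) = -56, f_y(P) = -14 (gradient nonzero, so P is smooth).
Step 3: tangent line at P: -56·(x − 3) + -14·(y − 0) = 0.
Expanding: -56*x - 14*y + 168 = 0.


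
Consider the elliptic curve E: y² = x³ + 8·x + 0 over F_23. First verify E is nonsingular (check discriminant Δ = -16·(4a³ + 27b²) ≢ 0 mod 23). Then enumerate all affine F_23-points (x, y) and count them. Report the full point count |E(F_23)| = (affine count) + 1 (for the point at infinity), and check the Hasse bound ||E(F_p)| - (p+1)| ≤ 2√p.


Affine points = {(0, 0), (1, 3), (1, 20), (2, 1), (2, 22), (4, 2), (4, 21), (5, 2), (5, 21), (7, 10), (7, 13), (8, 1), (8, 22), (11, 4), (11, 19), (13, 1), (13, 22), (14, 2), (14, 21), (17, 9), (17, 14), (20, 8), (20, 15)}; affine count = 23; |E(F_23)| = 24.

Discriminant check: Δ ∝ 4a³ + 27b² = 4·8³ + 27·0² = 4·512 + 27·0 ≡ 1 (mod 23). Nonzero ⇒ E is nonsingular.
For each x ∈ F_23, compute rhs = x³ + 8·x + 0 mod 23, then count y ∈ F_23 with y² ≡ rhs.
  x = 0: rhs = 0, matching y values: 0 (1 points).
  x = 1: rhs = 9, matching y values: 3, 20 (2 points).
  x = 2: rhs = 1, matching y values: 1, 22 (2 points).
  x = 3: rhs = 5, matching y values: none (0 points).
  x = 4: rhs = 4, matching y values: 2, 21 (2 points).
  x = 5: rhs = 4, matching y values: 2, 21 (2 points).
  x = 6: rhs = 11, matching y values: none (0 points).
  x = 7: rhs = 8, matching y values: 10, 13 (2 points).
  x = 8: rhs = 1, matching y values: 1, 22 (2 points).
  x = 9: rhs = 19, matching y values: none (0 points).
  x = 10: rhs = 22, matching y values: none (0 points).
  x = 11: rhs = 16, matching y values: 4, 19 (2 points).
  x = 12: rhs = 7, matching y values: none (0 points).
  x = 13: rhs = 1, matching y values: 1, 22 (2 points).
  x = 14: rhs = 4, matching y values: 2, 21 (2 points).
  x = 15: rhs = 22, matching y values: none (0 points).
  x = 16: rhs = 15, matching y values: none (0 points).
  x = 17: rhs = 12, matching y values: 9, 14 (2 points).
  x = 18: rhs = 19, matching y values: none (0 points).
  x = 19: rhs = 19, matching y values: none (0 points).
  x = 20: rhs = 18, matching y values: 8, 15 (2 points).
  x = 21: rhs = 22, matching y values: none (0 points).
  x = 22: rhs = 14, matching y values: none (0 points).
Total affine count: 23.
Full point count |E(F_23)| = 23 + 1 = 24.
Hasse bound: |24 − (23+1)| = |0| = 0 ≤ 2√23 ≈ 9.5917 ✓.


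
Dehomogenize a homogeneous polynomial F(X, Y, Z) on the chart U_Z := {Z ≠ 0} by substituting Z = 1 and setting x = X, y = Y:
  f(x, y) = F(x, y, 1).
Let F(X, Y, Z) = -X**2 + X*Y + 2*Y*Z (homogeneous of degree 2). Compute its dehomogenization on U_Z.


f(x, y) = -x**2 + x*y + 2*y

On U_Z we set Z = 1. Each monomial c·X^i·Y^j·Z^k in F becomes c·x^i·y^j·1^k = c·x^i·y^j.
Substituting Z = 1: F(X, Y, 1) = -x**2 + x*y + 2*y.
Note: deg(f) ≤ deg(F) = 2; strict inequality happens when F is divisible by Z (lost terms).


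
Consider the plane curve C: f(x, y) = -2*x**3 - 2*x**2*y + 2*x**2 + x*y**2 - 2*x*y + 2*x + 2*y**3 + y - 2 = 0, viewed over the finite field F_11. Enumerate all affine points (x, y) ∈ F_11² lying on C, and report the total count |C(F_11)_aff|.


Affine F_11-points: {(0, 3), (0, 5), (1, 0), (1, 1), (1, 4), (2, 3), (2, 4), (5, 4), (5, 6), (6, 9), (7, 3), (9, 9), (10, 0), (10, 8), (10, 9)}; count = 15.

For each of the 121 pairs (x, y) ∈ F_11², evaluate f(x, y) mod 11. Record the zeros.
  x = 0: [0↦9, 1↦1, 2↦5, 3↦0, 4↦9, 5↦0, 6↦7, 7↦9, 8↦7, 9↦2, 10↦6]  zeros at y ∈ {3, 5}
  x = 1: [0↦0, 1↦0, 2↦3, 3↦10, 4↦0, 5↦7, 6↦10, 7↦10, 8↦8, 9↦5, 10↦2]  zeros at y ∈ {0, 1, 4}
  x = 2: [0↦5, 1↦9, 2↦7, 3↦0, 4↦0, 5↦8, 6↦3, 7↦8, 8↦2, 9↦8, 10↦5]  zeros at y ∈ {3, 4}
  x = 3: [0↦1, 1↦5, 2↦5, 3↦2, 4↦8, 5↦2, 6↦7, 7↦2, 8↦10, 9↦10, 10↦3]  zeros at y ∈ ∅
  x = 4: [0↦9, 1↦9, 2↦7, 3↦4, 4↦1, 5↦10, 6↦10, 7↦2, 8↦9, 9↦10, 10↦6]  zeros at y ∈ ∅
  x = 5: [0↦6, 1↦9, 2↦1, 3↦5, 4↦0, 5↦9, 6↦0, 7↦7, 8↦9, 9↦7, 10↦2]  zeros at y ∈ {4, 6}
  x = 6: [0↦2, 1↦4, 2↦8, 3↦4, 4↦4, 5↦9, 6↦9, 7↦5, 8↦9, 9↦0, 10↦1]  zeros at y ∈ {9}
  x = 7: [0↦7, 1↦4, 2↦5, 3↦0, 4↦1, 5↦9, 6↦3, 7↦6, 8↦8, 9↦10, 10↦2]  zeros at y ∈ {3}
  x = 8: [0↦9, 1↦8, 2↦2, 3↦3, 4↦1, 5↦8, 6↦3, 7↦9, 8↦5, 9↦3, 10↦4]  zeros at y ∈ ∅
  x = 9: [0↦7, 1↦4, 2↦9, 3↦1, 4↦3, 5↦5, 6↦8, 7↦2, 8↦10, 9↦0, 10↦6]  zeros at y ∈ {9}
  x = 10: [0↦0, 1↦2, 2↦3, 3↦4, 4↦6, 5↦10, 6↦6, 7↦6, 8↦0, 9↦0, 10↦7]  zeros at y ∈ {0, 8, 9}
Collecting zeros: affine points = {(0, 3), (0, 5), (1, 0), (1, 1), (1, 4), (2, 3), (2, 4), (5, 4), (5, 6), (6, 9), (7, 3), (9, 9), (10, 0), (10, 8), (10, 9)}.
Total count |C(F_11)_aff| = 15.


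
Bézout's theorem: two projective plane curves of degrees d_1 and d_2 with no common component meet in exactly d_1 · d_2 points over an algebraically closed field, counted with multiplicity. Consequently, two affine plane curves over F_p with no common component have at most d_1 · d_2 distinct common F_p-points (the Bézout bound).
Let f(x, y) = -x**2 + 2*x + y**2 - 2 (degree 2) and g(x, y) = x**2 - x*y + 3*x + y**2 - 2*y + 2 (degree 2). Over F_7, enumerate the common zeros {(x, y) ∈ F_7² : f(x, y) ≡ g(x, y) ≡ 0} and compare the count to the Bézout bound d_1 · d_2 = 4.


Common zeros: ∅; count = 0; Bézout bound = 4.

deg(f) = 2, deg(g) = 2, so Bézout bound = 4.
Scan x ∈ F_7. For each x, list the y ∈ F_7 with f(x, y) ≡ 0 and those with g(x, y) ≡ 0 (mod 7); the common zeros in that column are the intersection.
  x = 0: f ≡ 0 at y ∈ {3, 4}; g ≡ 0 at y ∈ ∅; common: ∅.
  x = 1: f ≡ 0 at y ∈ {1, 6}; g ≡ 0 at y ∈ ∅; common: ∅.
  x = 2: f ≡ 0 at y ∈ {3, 4}; g ≡ 0 at y ∈ ∅; common: ∅.
  x = 3: f ≡ 0 at y ∈ ∅; g ≡ 0 at y ∈ {2, 3}; common: ∅.
  x = 4: f ≡ 0 at y ∈ ∅; g ≡ 0 at y ∈ {3}; common: ∅.
  x = 5: f ≡ 0 at y ∈ ∅; g ≡ 0 at y ∈ {0}; common: ∅.
  x = 6: f ≡ 0 at y ∈ ∅; g ≡ 0 at y ∈ {0, 1}; common: ∅.
Collecting: common zeros = ∅, so the count is 0.
Comparison with the Bézout bound: 0 ≤ 4 = deg(f)·deg(g), as expected for curves with no common component (the affine F_7-count falls short of the bound because intersections may lie at infinity, over extension fields, or carry multiplicity).


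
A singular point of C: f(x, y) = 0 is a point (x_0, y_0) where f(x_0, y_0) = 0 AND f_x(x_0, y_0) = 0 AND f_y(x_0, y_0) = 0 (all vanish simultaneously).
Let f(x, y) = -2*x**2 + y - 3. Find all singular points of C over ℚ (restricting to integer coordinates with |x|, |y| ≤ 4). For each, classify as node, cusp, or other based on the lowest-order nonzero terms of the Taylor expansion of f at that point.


No singular points in the scanned grid; C is smooth there.

Compute partial derivatives:
  f_x = -4*x.
  f_y = 1.
f_y = 1 is a nonzero constant, so f_y never vanishes: no point (x, y) can satisfy f = f_x = f_y = 0. In particular no (x, y) ∈ {−4, ..., 4}² is singular; the curve is smooth.


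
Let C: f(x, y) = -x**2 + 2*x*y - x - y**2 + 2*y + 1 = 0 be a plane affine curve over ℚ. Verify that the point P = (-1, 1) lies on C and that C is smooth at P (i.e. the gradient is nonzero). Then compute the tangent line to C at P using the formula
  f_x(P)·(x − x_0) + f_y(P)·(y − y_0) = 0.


Tangent line at P: 3*x - 2*y + 5 = 0.

Step 1: f(-1, 1) = 0, so P lies on C.
Step 2: partial derivatives
  f_x(x, y) = -2*x + 2*y - 1, f_y(x, y) = 2*x - 2*y + 2.
  f_x(P) = 3, f_y(P) = -2 (gradient nonzero, so P is smooth).
Step 3: tangent line at P: 3·(x − -1) + -2·(y − 1) = 0.
Expanding: 3*x - 2*y + 5 = 0.


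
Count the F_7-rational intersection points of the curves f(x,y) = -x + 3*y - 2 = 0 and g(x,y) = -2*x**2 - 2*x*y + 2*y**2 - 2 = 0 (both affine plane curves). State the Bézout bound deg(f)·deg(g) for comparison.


Common zeros: {(4, 2), (6, 5)}; count = 2; Bézout bound = 2.

deg(f) = 1, deg(g) = 2, so Bézout bound = 2.
Scan x ∈ F_7. For each x, list the y ∈ F_7 with f(x, y) ≡ 0 and those with g(x, y) ≡ 0 (mod 7); the common zeros in that column are the intersection.
  x = 0: f ≡ 0 at y ∈ {3}; g ≡ 0 at y ∈ {1, 6}; common: ∅.
  x = 1: f ≡ 0 at y ∈ {1}; g ≡ 0 at y ∈ {2, 6}; common: ∅.
  x = 2: f ≡ 0 at y ∈ {6}; g ≡ 0 at y ∈ ∅; common: ∅.
  x = 3: f ≡ 0 at y ∈ {4}; g ≡ 0 at y ∈ {5}; common: ∅.
  x = 4: f ≡ 0 at y ∈ {2}; g ≡ 0 at y ∈ {2}; common: {2}.
  x = 5: f ≡ 0 at y ∈ {0}; g ≡ 0 at y ∈ ∅; common: ∅.
  x = 6: f ≡ 0 at y ∈ {5}; g ≡ 0 at y ∈ {1, 5}; common: {5}.
Collecting: common zeros = {(4, 2), (6, 5)}, so the count is 2.
Comparison with the Bézout bound: 2 ≤ 2 = deg(f)·deg(g), as expected for curves with no common component (the bound is attained).


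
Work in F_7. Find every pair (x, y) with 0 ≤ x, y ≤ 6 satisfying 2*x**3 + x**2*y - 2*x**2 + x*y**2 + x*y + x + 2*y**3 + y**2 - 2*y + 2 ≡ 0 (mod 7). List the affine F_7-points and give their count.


Affine F_7-points: {(1, 1), (2, 1), (2, 3), (2, 5), (3, 3), (3, 4), (3, 5), (4, 5), (5, 3)}; count = 9.

For each of the 49 pairs (x, y) ∈ F_7², evaluate f(x, y) mod 7. Record the zeros.
  x = 0: [0↦2, 1↦3, 2↦4, 3↦3, 4↦5, 5↦1, 6↦3]  zeros at y ∈ ∅
  x = 1: [0↦3, 1↦0, 2↦6, 3↦5, 4↦2, 5↦2, 6↦3]  zeros at y ∈ {1}
  x = 2: [0↦5, 1↦0, 2↦6, 3↦0, 4↦1, 5↦0, 6↦2]  zeros at y ∈ {1, 3, 5}
  x = 3: [0↦6, 1↦1, 2↦2, 3↦0, 4↦0, 5↦0, 6↦5]  zeros at y ∈ {3, 4, 5}
  x = 4: [0↦4, 1↦1, 2↦6, 3↦3, 4↦4, 5↦0, 6↦3]  zeros at y ∈ {5}
  x = 5: [0↦4, 1↦5, 2↦2, 3↦0, 4↦4, 5↦5, 6↦1]  zeros at y ∈ {3}
  x = 6: [0↦4, 1↦4, 2↦2, 3↦3, 4↦5, 5↦6, 6↦4]  zeros at y ∈ ∅
Collecting zeros: affine points = {(1, 1), (2, 1), (2, 3), (2, 5), (3, 3), (3, 4), (3, 5), (4, 5), (5, 3)}.
Total count |C(F_7)_aff| = 9.


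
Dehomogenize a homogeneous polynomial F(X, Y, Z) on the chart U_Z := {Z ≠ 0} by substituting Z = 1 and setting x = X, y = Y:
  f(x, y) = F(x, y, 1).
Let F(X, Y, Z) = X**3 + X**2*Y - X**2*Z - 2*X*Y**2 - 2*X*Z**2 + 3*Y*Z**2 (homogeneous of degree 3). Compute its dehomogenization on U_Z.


f(x, y) = x**3 + x**2*y - x**2 - 2*x*y**2 - 2*x + 3*y

On U_Z we set Z = 1. Each monomial c·X^i·Y^j·Z^k in F becomes c·x^i·y^j·1^k = c·x^i·y^j.
Substituting Z = 1: F(X, Y, 1) = x**3 + x**2*y - x**2 - 2*x*y**2 - 2*x + 3*y.
Note: deg(f) ≤ deg(F) = 3; strict inequality happens when F is divisible by Z (lost terms).


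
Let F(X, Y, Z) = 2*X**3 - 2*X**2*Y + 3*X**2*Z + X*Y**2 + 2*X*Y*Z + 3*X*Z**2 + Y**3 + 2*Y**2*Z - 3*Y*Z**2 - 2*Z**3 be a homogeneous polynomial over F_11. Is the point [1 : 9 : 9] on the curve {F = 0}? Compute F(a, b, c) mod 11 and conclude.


F(1,9,9) ≡ 7 (mod 11); P is NOT on the curve.

Evaluate F(1, 9, 9) term-by-term (mod 11).
  2*X**3 ↦ 2·1·1·1 = 2
  -2*X**2*Y ↦ -2·1·9·1 = -18
  3*X**2*Z ↦ 3·1·1·9 = 27
  X*Y**2 ↦ 1·1·81·1 = 81
  2*X*Y*Z ↦ 2·1·9·9 = 162
  3*X*Z**2 ↦ 3·1·1·81 = 243
  Y**3 ↦ 1·1·729·1 = 729
  2*Y**2*Z ↦ 2·1·81·9 = 1458
  -3*Y*Z**2 ↦ -3·1·9·81 = -2187
  -2*Z**3 ↦ -2·1·1·729 = -1458
Sum: F(1, 9, 9) = (2) + (-18) + (27) + (81) + (162) + (243) + (729) + (1458) + (-2187) + (-1458) = -961.
Reducing mod 11: -961 ≡ 7 (mod 11).
Since F(a, b, c) ≡ 7 ≠ 0 (mod 11), P does NOT lie on the curve.


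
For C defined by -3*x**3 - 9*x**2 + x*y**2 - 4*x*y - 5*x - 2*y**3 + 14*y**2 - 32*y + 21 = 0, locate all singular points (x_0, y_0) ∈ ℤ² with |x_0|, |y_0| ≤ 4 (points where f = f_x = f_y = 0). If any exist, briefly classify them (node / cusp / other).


Singular points: {(-1, 2)}; classification: cusp.

Compute partial derivatives:
  f_x = -9*x**2 - 18*x + y**2 - 4*y - 5.
  f_y = 2*x*y - 4*x - 6*y**2 + 28*y - 32.
Scan x_0 ∈ {−4, ..., 4}. For each x_0, f_y(x_0, y) is a polynomial in y; find its integer roots y ∈ {−4, ..., 4}, then test f_x and f at those candidates.
  x = -4: f_y(-4, y) = -6*y**2 + 20*y - 16; vanishes at y ∈ {2}. (-4, 2): f_x = -81 ≠ 0.
  x = -3: f_y(-3, y) = -6*y**2 + 22*y - 20; vanishes at y ∈ {2}. (-3, 2): f_x = -36 ≠ 0.
  x = -2: f_y(-2, y) = -6*y**2 + 24*y - 24; vanishes at y ∈ {2}. (-2, 2): f_x = -9 ≠ 0.
  x = -1: f_y(-1, y) = -6*y**2 + 26*y - 28; vanishes at y ∈ {2}. (-1, 2): f_x = 0, f = 0 — SINGULAR.
  x = 0: f_y(0, y) = -6*y**2 + 28*y - 32; vanishes at y ∈ {2}. (0, 2): f_x = -9 ≠ 0.
  x = 1: f_y(1, y) = -6*y**2 + 30*y - 36; vanishes at y ∈ {2, 3}. (1, 2): f_x = -36 ≠ 0; (1, 3): f_x = -35 ≠ 0.
  x = 2: f_y(2, y) = -6*y**2 + 32*y - 40; vanishes at y ∈ {2}. (2, 2): f_x = -81 ≠ 0.
  x = 3: f_y(3, y) = -6*y**2 + 34*y - 44; vanishes at y ∈ {2}. (3, 2): f_x = -144 ≠ 0.
  x = 4: f_y(4, y) = -6*y**2 + 36*y - 48; vanishes at y ∈ {2, 4}. (4, 2): f_x = -225 ≠ 0; (4, 4): f_x = -221 ≠ 0.
Only singular point on the grid: (-1, 2).
Classify: substitute x = -1 + u, y = 2 + v and expand: f = -3*u**3 + u*v**2 - 2*v**3 + v**2.
No constant or linear terms (consistent with a singular point). Quadratic part: v**2. Cubic part: -3*u**3 + u*v**2 - 2*v**3.
The quadratic part v**2 is a perfect square, so there is a single (double) tangent line v = 0, i.e. y = 2. Restricting the cubic part to that line (v = 0) leaves -3*u**3 ≠ 0, so f is not divisible by v and the branch is v² ≈ 3*u**3 to lowest order — this is a cusp.
Classification: cusp.


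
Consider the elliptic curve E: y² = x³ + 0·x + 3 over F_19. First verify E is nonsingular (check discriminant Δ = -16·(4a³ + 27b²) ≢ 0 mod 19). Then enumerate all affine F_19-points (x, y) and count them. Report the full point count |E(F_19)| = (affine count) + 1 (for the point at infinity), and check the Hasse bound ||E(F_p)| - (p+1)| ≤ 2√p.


Affine points = {(1, 2), (1, 17), (2, 7), (2, 12), (3, 7), (3, 12), (7, 2), (7, 17), (11, 2), (11, 17), (14, 7), (14, 12)}; affine count = 12; |E(F_19)| = 13.

Discriminant check: Δ ∝ 4a³ + 27b² = 4·0³ + 27·3² = 4·0 + 27·9 ≡ 15 (mod 19). Nonzero ⇒ E is nonsingular.
For each x ∈ F_19, compute rhs = x³ + 0·x + 3 mod 19, then count y ∈ F_19 with y² ≡ rhs.
  x = 0: rhs = 3, matching y values: none (0 points).
  x = 1: rhs = 4, matching y values: 2, 17 (2 points).
  x = 2: rhs = 11, matching y values: 7, 12 (2 points).
  x = 3: rhs = 11, matching y values: 7, 12 (2 points).
  x = 4: rhs = 10, matching y values: none (0 points).
  x = 5: rhs = 14, matching y values: none (0 points).
  x = 6: rhs = 10, matching y values: none (0 points).
  x = 7: rhs = 4, matching y values: 2, 17 (2 points).
  x = 8: rhs = 2, matching y values: none (0 points).
  x = 9: rhs = 10, matching y values: none (0 points).
  x = 10: rhs = 15, matching y values: none (0 points).
  x = 11: rhs = 4, matching y values: 2, 17 (2 points).
  x = 12: rhs = 2, matching y values: none (0 points).
  x = 13: rhs = 15, matching y values: none (0 points).
  x = 14: rhs = 11, matching y values: 7, 12 (2 points).
  x = 15: rhs = 15, matching y values: none (0 points).
  x = 16: rhs = 14, matching y values: none (0 points).
  x = 17: rhs = 14, matching y values: none (0 points).
  x = 18: rhs = 2, matching y values: none (0 points).
Total affine count: 12.
Full point count |E(F_19)| = 12 + 1 = 13.
Hasse bound: |13 − (19+1)| = |-7| = 7 ≤ 2√19 ≈ 8.7178 ✓.


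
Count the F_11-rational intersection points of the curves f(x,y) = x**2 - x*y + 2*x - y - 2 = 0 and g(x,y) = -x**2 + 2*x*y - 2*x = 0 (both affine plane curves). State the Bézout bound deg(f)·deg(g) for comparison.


Common zeros: {(0, 9), (2, 2), (8, 5)}; count = 3; Bézout bound = 4.

deg(f) = 2, deg(g) = 2, so Bézout bound = 4.
Scan x ∈ F_11. For each x, list the y ∈ F_11 with f(x, y) ≡ 0 and those with g(x, y) ≡ 0 (mod 11); the common zeros in that column are the intersection.
  x = 0: f ≡ 0 at y ∈ {9}; g ≡ 0 at y ∈ {0, 1, 2, 3, 4, 5, 6, 7, 8, 9, 10}; common: {9}.
  x = 1: f ≡ 0 at y ∈ {6}; g ≡ 0 at y ∈ {7}; common: ∅.
  x = 2: f ≡ 0 at y ∈ {2}; g ≡ 0 at y ∈ {2}; common: {2}.
  x = 3: f ≡ 0 at y ∈ {6}; g ≡ 0 at y ∈ {8}; common: ∅.
  x = 4: f ≡ 0 at y ∈ {0}; g ≡ 0 at y ∈ {3}; common: ∅.
  x = 5: f ≡ 0 at y ∈ {0}; g ≡ 0 at y ∈ {9}; common: ∅.
  x = 6: f ≡ 0 at y ∈ {5}; g ≡ 0 at y ∈ {4}; common: ∅.
  x = 7: f ≡ 0 at y ∈ {9}; g ≡ 0 at y ∈ {10}; common: ∅.
  x = 8: f ≡ 0 at y ∈ {5}; g ≡ 0 at y ∈ {5}; common: {5}.
  x = 9: f ≡ 0 at y ∈ {2}; g ≡ 0 at y ∈ {0}; common: ∅.
  x = 10: f ≡ 0 at y ∈ ∅; g ≡ 0 at y ∈ {6}; common: ∅.
Collecting: common zeros = {(0, 9), (2, 2), (8, 5)}, so the count is 3.
Comparison with the Bézout bound: 3 ≤ 4 = deg(f)·deg(g), as expected for curves with no common component (the affine F_11-count falls short of the bound because intersections may lie at infinity, over extension fields, or carry multiplicity).


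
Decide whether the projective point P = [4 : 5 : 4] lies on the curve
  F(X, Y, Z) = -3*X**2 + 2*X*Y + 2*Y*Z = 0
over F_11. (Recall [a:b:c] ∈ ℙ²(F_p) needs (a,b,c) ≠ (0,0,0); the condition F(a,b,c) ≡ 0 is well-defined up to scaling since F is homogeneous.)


F(4,5,4) ≡ 10 (mod 11); P is NOT on the curve.

Evaluate F(4, 5, 4) term-by-term (mod 11).
  -3*X**2 ↦ -3·16·1·1 = -48
  2*X*Y ↦ 2·4·5·1 = 40
  2*Y*Z ↦ 2·1·5·4 = 40
Sum: F(4, 5, 4) = (-48) + (40) + (40) = 32.
Reducing mod 11: 32 ≡ 10 (mod 11).
Since F(a, b, c) ≡ 10 ≠ 0 (mod 11), P does NOT lie on the curve.


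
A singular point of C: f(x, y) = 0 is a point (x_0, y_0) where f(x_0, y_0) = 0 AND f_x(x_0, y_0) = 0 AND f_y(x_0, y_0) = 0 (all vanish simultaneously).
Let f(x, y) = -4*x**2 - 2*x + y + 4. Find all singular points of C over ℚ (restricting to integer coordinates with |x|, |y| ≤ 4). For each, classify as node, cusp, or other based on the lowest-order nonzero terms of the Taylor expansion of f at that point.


No singular points in the scanned grid; C is smooth there.

Compute partial derivatives:
  f_x = -8*x - 2.
  f_y = 1.
f_y = 1 is a nonzero constant, so f_y never vanishes: no point (x, y) can satisfy f = f_x = f_y = 0. In particular no (x, y) ∈ {−4, ..., 4}² is singular; the curve is smooth.


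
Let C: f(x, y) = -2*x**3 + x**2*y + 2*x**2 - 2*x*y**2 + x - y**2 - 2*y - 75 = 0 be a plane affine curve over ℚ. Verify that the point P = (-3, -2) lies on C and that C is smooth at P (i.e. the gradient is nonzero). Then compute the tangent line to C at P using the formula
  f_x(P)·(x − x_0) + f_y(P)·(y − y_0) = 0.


Tangent line at P: -61*x - 13*y - 209 = 0.

Step 1: f(-3, -2) = 0, so P lies on C.
Step 2: partial derivatives
  f_x(x, y) = -6*x**2 + 2*x*y + 4*x - 2*y**2 + 1, f_y(x, y) = x**2 - 4*x*y - 2*y - 2.
  f_x(P) = -61, f_y(P) = -13 (gradient nonzero, so P is smooth).
Step 3: tangent line at P: -61·(x − -3) + -13·(y − -2) = 0.
Expanding: -61*x - 13*y - 209 = 0.


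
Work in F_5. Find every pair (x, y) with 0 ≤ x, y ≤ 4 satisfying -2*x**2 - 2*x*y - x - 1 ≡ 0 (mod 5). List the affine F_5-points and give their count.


Affine F_5-points: {(1, 3), (2, 1), (3, 3), (4, 1)}; count = 4.

For each of the 25 pairs (x, y) ∈ F_5², evaluate f(x, y) mod 5. Record the zeros.
  x = 0: [0↦4, 1↦4, 2↦4, 3↦4, 4↦4]  zeros at y ∈ ∅
  x = 1: [0↦1, 1↦4, 2↦2, 3↦0, 4↦3]  zeros at y ∈ {3}
  x = 2: [0↦4, 1↦0, 2↦1, 3↦2, 4↦3]  zeros at y ∈ {1}
  x = 3: [0↦3, 1↦2, 2↦1, 3↦0, 4↦4]  zeros at y ∈ {3}
  x = 4: [0↦3, 1↦0, 2↦2, 3↦4, 4↦1]  zeros at y ∈ {1}
Collecting zeros: affine points = {(1, 3), (2, 1), (3, 3), (4, 1)}.
Total count |C(F_5)_aff| = 4.


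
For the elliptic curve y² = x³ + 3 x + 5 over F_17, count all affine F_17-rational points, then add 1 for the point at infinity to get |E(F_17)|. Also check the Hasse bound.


Affine points = {(1, 3), (1, 14), (2, 6), (2, 11), (4, 8), (4, 9), (5, 3), (5, 14), (6, 1), (6, 16), (9, 8), (9, 9), (10, 7), (10, 10), (11, 3), (11, 14), (12, 1), (12, 16), (15, 5), (15, 12), (16, 1), (16, 16)}; affine count = 22; |E(F_17)| = 23.

Discriminant check: Δ ∝ 4a³ + 27b² = 4·3³ + 27·5² = 4·27 + 27·25 ≡ 1 (mod 17). Nonzero ⇒ E is nonsingular.
For each x ∈ F_17, compute rhs = x³ + 3·x + 5 mod 17, then count y ∈ F_17 with y² ≡ rhs.
  x = 0: rhs = 5, matching y values: none (0 points).
  x = 1: rhs = 9, matching y values: 3, 14 (2 points).
  x = 2: rhs = 2, matching y values: 6, 11 (2 points).
  x = 3: rhs = 7, matching y values: none (0 points).
  x = 4: rhs = 13, matching y values: 8, 9 (2 points).
  x = 5: rhs = 9, matching y values: 3, 14 (2 points).
  x = 6: rhs = 1, matching y values: 1, 16 (2 points).
  x = 7: rhs = 12, matching y values: none (0 points).
  x = 8: rhs = 14, matching y values: none (0 points).
  x = 9: rhs = 13, matching y values: 8, 9 (2 points).
  x = 10: rhs = 15, matching y values: 7, 10 (2 points).
  x = 11: rhs = 9, matching y values: 3, 14 (2 points).
  x = 12: rhs = 1, matching y values: 1, 16 (2 points).
  x = 13: rhs = 14, matching y values: none (0 points).
  x = 14: rhs = 3, matching y values: none (0 points).
  x = 15: rhs = 8, matching y values: 5, 12 (2 points).
  x = 16: rhs = 1, matching y values: 1, 16 (2 points).
Total affine count: 22.
Full point count |E(F_17)| = 22 + 1 = 23.
Hasse bound: |23 − (17+1)| = |5| = 5 ≤ 2√17 ≈ 8.2462 ✓.


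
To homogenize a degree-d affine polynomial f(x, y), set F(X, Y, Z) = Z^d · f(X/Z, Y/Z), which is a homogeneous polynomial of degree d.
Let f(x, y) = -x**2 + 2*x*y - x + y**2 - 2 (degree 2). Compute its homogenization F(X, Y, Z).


F(X, Y, Z) = -X**2 + 2*X*Y - X*Z + Y**2 - 2*Z**2

deg(f) = 2.
Substitute x = X/Z, y = Y/Z into f, then multiply by Z^2.
  monomial -1·x^2·y^0 ↦ -1·X^2·Y^0·Z^0.
  monomial 2·x^1·y^1 ↦ 2·X^1·Y^1·Z^0.
  monomial -1·x^1·y^0 ↦ -1·X^1·Y^0·Z^1.
  monomial 1·x^0·y^2 ↦ 1·X^0·Y^2·Z^0.
  monomial -2·x^0·y^0 ↦ -2·X^0·Y^0·Z^2.
Collecting: F(X, Y, Z) = -X**2 + 2*X*Y - X*Z + Y**2 - 2*Z**2.


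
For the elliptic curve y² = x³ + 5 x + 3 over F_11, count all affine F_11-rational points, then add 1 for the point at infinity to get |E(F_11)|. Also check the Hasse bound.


Affine points = {(0, 5), (0, 6), (1, 3), (1, 8), (3, 1), (3, 10), (8, 4), (8, 7)}; affine count = 8; |E(F_11)| = 9.

Discriminant check: Δ ∝ 4a³ + 27b² = 4·5³ + 27·3² = 4·125 + 27·9 ≡ 6 (mod 11). Nonzero ⇒ E is nonsingular.
For each x ∈ F_11, compute rhs = x³ + 5·x + 3 mod 11, then count y ∈ F_11 with y² ≡ rhs.
  x = 0: rhs = 3, matching y values: 5, 6 (2 points).
  x = 1: rhs = 9, matching y values: 3, 8 (2 points).
  x = 2: rhs = 10, matching y values: none (0 points).
  x = 3: rhs = 1, matching y values: 1, 10 (2 points).
  x = 4: rhs = 10, matching y values: none (0 points).
  x = 5: rhs = 10, matching y values: none (0 points).
  x = 6: rhs = 7, matching y values: none (0 points).
  x = 7: rhs = 7, matching y values: none (0 points).
  x = 8: rhs = 5, matching y values: 4, 7 (2 points).
  x = 9: rhs = 7, matching y values: none (0 points).
  x = 10: rhs = 8, matching y values: none (0 points).
Total affine count: 8.
Full point count |E(F_11)| = 8 + 1 = 9.
Hasse bound: |9 − (11+1)| = |-3| = 3 ≤ 2√11 ≈ 6.6332 ✓.


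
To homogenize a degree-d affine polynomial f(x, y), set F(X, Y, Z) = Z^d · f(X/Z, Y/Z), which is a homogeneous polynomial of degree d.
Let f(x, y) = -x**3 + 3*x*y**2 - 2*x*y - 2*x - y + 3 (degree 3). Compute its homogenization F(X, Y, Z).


F(X, Y, Z) = -X**3 + 3*X*Y**2 - 2*X*Y*Z - 2*X*Z**2 - Y*Z**2 + 3*Z**3

deg(f) = 3.
Substitute x = X/Z, y = Y/Z into f, then multiply by Z^3.
  monomial -1·x^3·y^0 ↦ -1·X^3·Y^0·Z^0.
  monomial 3·x^1·y^2 ↦ 3·X^1·Y^2·Z^0.
  monomial -2·x^1·y^1 ↦ -2·X^1·Y^1·Z^1.
  monomial -2·x^1·y^0 ↦ -2·X^1·Y^0·Z^2.
  monomial -1·x^0·y^1 ↦ -1·X^0·Y^1·Z^2.
  monomial 3·x^0·y^0 ↦ 3·X^0·Y^0·Z^3.
Collecting: F(X, Y, Z) = -X**3 + 3*X*Y**2 - 2*X*Y*Z - 2*X*Z**2 - Y*Z**2 + 3*Z**3.


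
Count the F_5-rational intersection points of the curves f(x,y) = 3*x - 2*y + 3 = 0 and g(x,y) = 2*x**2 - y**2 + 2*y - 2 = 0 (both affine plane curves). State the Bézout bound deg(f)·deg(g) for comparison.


Common zeros: {(0, 4), (4, 0)}; count = 2; Bézout bound = 2.

deg(f) = 1, deg(g) = 2, so Bézout bound = 2.
Scan x ∈ F_5. For each x, list the y ∈ F_5 with f(x, y) ≡ 0 and those with g(x, y) ≡ 0 (mod 5); the common zeros in that column are the intersection.
  x = 0: f ≡ 0 at y ∈ {4}; g ≡ 0 at y ∈ {3, 4}; common: {4}.
  x = 1: f ≡ 0 at y ∈ {3}; g ≡ 0 at y ∈ {0, 2}; common: ∅.
  x = 2: f ≡ 0 at y ∈ {2}; g ≡ 0 at y ∈ ∅; common: ∅.
  x = 3: f ≡ 0 at y ∈ {1}; g ≡ 0 at y ∈ ∅; common: ∅.
  x = 4: f ≡ 0 at y ∈ {0}; g ≡ 0 at y ∈ {0, 2}; common: {0}.
Collecting: common zeros = {(0, 4), (4, 0)}, so the count is 2.
Comparison with the Bézout bound: 2 ≤ 2 = deg(f)·deg(g), as expected for curves with no common component (the bound is attained).


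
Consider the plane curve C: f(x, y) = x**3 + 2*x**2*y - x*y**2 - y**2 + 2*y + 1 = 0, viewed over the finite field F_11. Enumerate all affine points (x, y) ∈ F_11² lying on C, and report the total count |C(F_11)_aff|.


Affine F_11-points: {(3, 1), (3, 4), (4, 4), (4, 5), (7, 3), (7, 4), (8, 2), (8, 10), (10, 0)}; count = 9.

For each of the 121 pairs (x, y) ∈ F_11², evaluate f(x, y) mod 11. Record the zeros.
  x = 0: [0↦1, 1↦2, 2↦1, 3↦9, 4↦4, 5↦8, 6↦10, 7↦10, 8↦8, 9↦4, 10↦9]  zeros at y ∈ ∅
  x = 1: [0↦2, 1↦4, 2↦2, 3↦7, 4↦8, 5↦5, 6↦9, 7↦9, 8↦5, 9↦8, 10↦7]  zeros at y ∈ ∅
  x = 2: [0↦9, 1↦5, 2↦6, 3↦1, 4↦1, 5↦6, 6↦5, 7↦9, 8↦7, 9↦10, 10↦7]  zeros at y ∈ ∅
  x = 3: [0↦6, 1↦0, 2↦8, 3↦8, 4↦0, 5↦6, 6↦4, 7↦5, 8↦9, 9↦5, 10↦4]  zeros at y ∈ {1, 4}
  x = 4: [0↦10, 1↦6, 2↦3, 3↦1, 4↦0, 5↦0, 6↦1, 7↦3, 8↦6, 9↦10, 10↦4]  zeros at y ∈ {4, 5}
  x = 5: [0↦5, 1↦7, 2↦8, 3↦8, 4↦7, 5↦5, 6↦2, 7↦9, 8↦4, 9↦9, 10↦2]  zeros at y ∈ ∅
  x = 6: [0↦8, 1↦9, 2↦7, 3↦2, 4↦5, 5↦5, 6↦2, 7↦7, 8↦9, 9↦8, 10↦4]  zeros at y ∈ ∅
  x = 7: [0↦3, 1↦7, 2↦6, 3↦0, 4↦0, 5↦6, 6↦7, 7↦3, 8↦5, 9↦2, 10↦5]  zeros at y ∈ {3, 4}
  x = 8: [0↦7, 1↦7, 2↦0, 3↦8, 4↦9, 5↦3, 6↦1, 7↦3, 8↦9, 9↦8, 10↦0]  zeros at y ∈ {2, 10}
  x = 9: [0↦4, 1↦4, 2↦6, 3↦10, 4↦5, 5↦2, 6↦1, 7↦2, 8↦5, 9↦10, 10↦6]  zeros at y ∈ ∅
  x = 10: [0↦0, 1↦4, 2↦8, 3↦1, 4↦5, 5↦9, 6↦2, 7↦6, 8↦10, 9↦3, 10↦7]  zeros at y ∈ {0}
Collecting zeros: affine points = {(3, 1), (3, 4), (4, 4), (4, 5), (7, 3), (7, 4), (8, 2), (8, 10), (10, 0)}.
Total count |C(F_11)_aff| = 9.


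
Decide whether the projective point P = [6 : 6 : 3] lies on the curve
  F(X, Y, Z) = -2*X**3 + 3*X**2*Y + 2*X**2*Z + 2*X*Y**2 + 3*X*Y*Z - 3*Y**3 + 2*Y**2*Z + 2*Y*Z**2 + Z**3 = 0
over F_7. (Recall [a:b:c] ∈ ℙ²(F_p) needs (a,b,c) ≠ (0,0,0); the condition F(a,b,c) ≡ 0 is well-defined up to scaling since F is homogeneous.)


F(6,6,3) ≡ 2 (mod 7); P is NOT on the curve.

Evaluate F(6, 6, 3) term-by-term (mod 7).
  -2*X**3 ↦ -2·216·1·1 = -432
  3*X**2*Y ↦ 3·36·6·1 = 648
  2*X**2*Z ↦ 2·36·1·3 = 216
  2*X*Y**2 ↦ 2·6·36·1 = 432
  3*X*Y*Z ↦ 3·6·6·3 = 324
  -3*Y**3 ↦ -3·1·216·1 = -648
  2*Y**2*Z ↦ 2·1·36·3 = 216
  2*Y*Z**2 ↦ 2·1·6·9 = 108
  Z**3 ↦ 1·1·1·27 = 27
Sum: F(6, 6, 3) = (-432) + (648) + (216) + (432) + (324) + (-648) + (216) + (108) + (27) = 891.
Reducing mod 7: 891 ≡ 2 (mod 7).
Since F(a, b, c) ≡ 2 ≠ 0 (mod 7), P does NOT lie on the curve.


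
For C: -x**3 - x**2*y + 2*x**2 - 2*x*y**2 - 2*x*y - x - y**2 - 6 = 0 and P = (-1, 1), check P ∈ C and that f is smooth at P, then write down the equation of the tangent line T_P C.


Tangent line at P: -10*x + 3*y - 13 = 0.

Step 1: f(-1, 1) = 0, so P lies on C.
Step 2: partial derivatives
  f_x(x, y) = -3*x**2 - 2*x*y + 4*x - 2*y**2 - 2*y - 1, f_y(x, y) = -x**2 - 4*x*y - 2*x - 2*y.
  f_x(P) = -10, f_y(P) = 3 (gradient nonzero, so P is smooth).
Step 3: tangent line at P: -10·(x − -1) + 3·(y − 1) = 0.
Expanding: -10*x + 3*y - 13 = 0.


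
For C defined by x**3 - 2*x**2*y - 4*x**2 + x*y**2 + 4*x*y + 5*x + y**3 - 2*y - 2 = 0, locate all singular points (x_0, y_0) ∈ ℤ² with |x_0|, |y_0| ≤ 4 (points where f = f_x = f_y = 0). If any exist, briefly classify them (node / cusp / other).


Singular points: {(1, 0)}; classification: node.

Compute partial derivatives:
  f_x = 3*x**2 - 4*x*y - 8*x + y**2 + 4*y + 5.
  f_y = -2*x**2 + 2*x*y + 4*x + 3*y**2 - 2.
Scan x_0 ∈ {−4, ..., 4}. For each x_0, f_y(x_0, y) is a polynomial in y; find its integer roots y ∈ {−4, ..., 4}, then test f_x and f at those candidates.
  x = -4: f_y(-4, y) = 3*y**2 - 8*y - 50; no integer root y with |y| ≤ 4.
  x = -3: f_y(-3, y) = 3*y**2 - 6*y - 32; no integer root y with |y| ≤ 4.
  x = -2: f_y(-2, y) = 3*y**2 - 4*y - 18; no integer root y with |y| ≤ 4.
  x = -1: f_y(-1, y) = 3*y**2 - 2*y - 8; vanishes at y ∈ {2}. (-1, 2): f_x = 36 ≠ 0.
  x = 0: f_y(0, y) = 3*y**2 - 2; no integer root y with |y| ≤ 4.
  x = 1: f_y(1, y) = 3*y**2 + 2*y; vanishes at y ∈ {0}. (1, 0): f_x = 0, f = 0 — SINGULAR.
  x = 2: f_y(2, y) = 3*y**2 + 4*y - 2; no integer root y with |y| ≤ 4.
  x = 3: f_y(3, y) = 3*y**2 + 6*y - 8; no integer root y with |y| ≤ 4.
  x = 4: f_y(4, y) = 3*y**2 + 8*y - 18; no integer root y with |y| ≤ 4.
Only singular point on the grid: (1, 0).
Classify: substitute x = 1 + u, y = 0 + v and expand: f = u**3 - 2*u**2*v - u**2 + u*v**2 + v**3 + v**2.
No constant or linear terms (consistent with a singular point). Quadratic part: -u**2 + v**2. Cubic part: u**3 - 2*u**2*v + u*v**2 + v**3.
The quadratic part v**2 - u**2 = (v − u)(v + u) splits into two distinct linear factors, so there are two distinct tangent lines y − 0 = ±(x − 1) — this is a node (ordinary double point).
Classification: node.


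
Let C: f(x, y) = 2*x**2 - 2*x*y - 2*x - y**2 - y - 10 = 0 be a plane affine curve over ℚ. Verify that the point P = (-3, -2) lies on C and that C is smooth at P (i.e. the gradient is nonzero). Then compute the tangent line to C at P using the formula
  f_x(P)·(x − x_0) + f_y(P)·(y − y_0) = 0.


Tangent line at P: -10*x + 9*y - 12 = 0.

Step 1: f(-3, -2) = 0, so P lies on C.
Step 2: partial derivatives
  f_x(x, y) = 4*x - 2*y - 2, f_y(x, y) = -2*x - 2*y - 1.
  f_x(P) = -10, f_y(P) = 9 (gradient nonzero, so P is smooth).
Step 3: tangent line at P: -10·(x − -3) + 9·(y − -2) = 0.
Expanding: -10*x + 9*y - 12 = 0.


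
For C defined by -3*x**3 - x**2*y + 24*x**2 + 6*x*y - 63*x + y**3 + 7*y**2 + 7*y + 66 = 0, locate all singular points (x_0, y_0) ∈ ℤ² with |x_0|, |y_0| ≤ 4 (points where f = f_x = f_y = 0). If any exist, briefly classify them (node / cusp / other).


Singular points: {(3, -2)}; classification: node.

Compute partial derivatives:
  f_x = -9*x**2 - 2*x*y + 48*x + 6*y - 63.
  f_y = -x**2 + 6*x + 3*y**2 + 14*y + 7.
Scan x_0 ∈ {−4, ..., 4}. For each x_0, f_y(x_0, y) is a polynomial in y; find its integer roots y ∈ {−4, ..., 4}, then test f_x and f at those candidates.
  x = -4: f_y(-4, y) = 3*y**2 + 14*y - 33; no integer root y with |y| ≤ 4.
  x = -3: f_y(-3, y) = 3*y**2 + 14*y - 20; no integer root y with |y| ≤ 4.
  x = -2: f_y(-2, y) = 3*y**2 + 14*y - 9; no integer root y with |y| ≤ 4.
  x = -1: f_y(-1, y) = 3*y**2 + 14*y; vanishes at y ∈ {0}. (-1, 0): f_x = -120 ≠ 0.
  x = 0: f_y(0, y) = 3*y**2 + 14*y + 7; no integer root y with |y| ≤ 4.
  x = 1: f_y(1, y) = 3*y**2 + 14*y + 12; no integer root y with |y| ≤ 4.
  x = 2: f_y(2, y) = 3*y**2 + 14*y + 15; vanishes at y ∈ {-3}. (2, -3): f_x = -9 ≠ 0.
  x = 3: f_y(3, y) = 3*y**2 + 14*y + 16; vanishes at y ∈ {-2}. (3, -2): f_x = 0, f = 0 — SINGULAR.
  x = 4: f_y(4, y) = 3*y**2 + 14*y + 15; vanishes at y ∈ {-3}. (4, -3): f_x = -9 ≠ 0.
Only singular point on the grid: (3, -2).
Classify: substitute x = 3 + u, y = -2 + v and expand: f = -3*u**3 - u**2*v - u**2 + v**3 + v**2.
No constant or linear terms (consistent with a singular point). Quadratic part: -u**2 + v**2. Cubic part: -3*u**3 - u**2*v + v**3.
The quadratic part v**2 - u**2 = (v − u)(v + u) splits into two distinct linear factors, so there are two distinct tangent lines y − -2 = ±(x − 3) — this is a node (ordinary double point).
Classification: node.
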